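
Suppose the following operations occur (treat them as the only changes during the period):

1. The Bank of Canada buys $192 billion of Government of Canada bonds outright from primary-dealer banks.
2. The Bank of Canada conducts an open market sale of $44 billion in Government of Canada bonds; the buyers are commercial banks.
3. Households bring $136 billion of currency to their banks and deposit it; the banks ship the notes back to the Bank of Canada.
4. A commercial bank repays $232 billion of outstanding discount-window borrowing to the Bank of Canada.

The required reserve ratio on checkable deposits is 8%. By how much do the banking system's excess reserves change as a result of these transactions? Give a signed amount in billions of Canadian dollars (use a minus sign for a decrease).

OMO purchase (from banks) $192 billion: reserves +$192B, deposits 0.
OMO sale (to banks) $44 billion: reserves −$44B, deposits 0.
Currency deposit $136 billion: reserves +$136B, deposits +$136B.
Discount-window repayment $232 billion: reserves −$232B, deposits 0.
Totals: Δreserves = +$52B, Δdeposits = +$136B.
Δrequired reserves = 8% × +$136B = +$10.88B.
Δexcess reserves = Δreserves − Δrequired = +$52B − (+$10.88B) = +$41.12 billion.

+$41.12 billion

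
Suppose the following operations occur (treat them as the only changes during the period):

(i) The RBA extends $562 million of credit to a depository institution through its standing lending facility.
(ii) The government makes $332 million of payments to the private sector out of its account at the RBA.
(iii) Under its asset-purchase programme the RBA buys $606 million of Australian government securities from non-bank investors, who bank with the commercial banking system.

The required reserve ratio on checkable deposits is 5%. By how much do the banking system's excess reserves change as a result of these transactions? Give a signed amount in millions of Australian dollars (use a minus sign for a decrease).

+$1453.1 million

Discount-window loan $562 million: reserves +$562M, deposits 0.
Government spending $332 million: reserves +$332M, deposits +$332M.
Asset purchase (from non-banks) $606 million: reserves +$606M, deposits +$606M.
Totals: Δreserves = +$1500M, Δdeposits = +$938M.
Δrequired reserves = 5% × +$938M = +$46.9M.
Δexcess reserves = Δreserves − Δrequired = +$1500M − (+$46.9M) = +$1453.1 million.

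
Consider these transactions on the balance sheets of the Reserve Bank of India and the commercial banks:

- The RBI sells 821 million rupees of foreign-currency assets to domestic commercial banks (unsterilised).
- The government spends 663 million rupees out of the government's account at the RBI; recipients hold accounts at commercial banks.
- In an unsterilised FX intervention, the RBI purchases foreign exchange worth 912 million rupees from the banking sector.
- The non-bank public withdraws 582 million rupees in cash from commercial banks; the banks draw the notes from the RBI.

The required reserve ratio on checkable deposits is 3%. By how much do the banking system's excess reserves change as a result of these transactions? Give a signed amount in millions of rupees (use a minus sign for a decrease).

+169.57 million

FX sale 821 million rupees: reserves −821M, deposits 0.
Government spending 663 million rupees: reserves +663M, deposits +663M.
FX purchase 912 million rupees: reserves +912M, deposits 0.
Currency withdrawal 582 million rupees: reserves −582M, deposits −582M.
Totals: Δreserves = +172M, Δdeposits = +81M.
Δrequired reserves = 3% × +81M = +2.43M.
Δexcess reserves = Δreserves − Δrequired = +172M − (+2.43M) = +169.57 million.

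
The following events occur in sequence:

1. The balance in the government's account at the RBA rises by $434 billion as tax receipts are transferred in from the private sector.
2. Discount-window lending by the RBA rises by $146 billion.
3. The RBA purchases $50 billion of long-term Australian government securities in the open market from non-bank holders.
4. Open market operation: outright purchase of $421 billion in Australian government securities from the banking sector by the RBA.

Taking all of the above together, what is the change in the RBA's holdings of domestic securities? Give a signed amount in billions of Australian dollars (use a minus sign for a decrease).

Government account inflow $434 billion: the RBA's securities portfolio is untouched → 0.
Discount-window loan $146 billion: the RBA's securities portfolio is untouched → 0.
Asset purchase (from non-banks) $50 billion: securities added to the RBA's portfolio → +$50B.
OMO purchase (from banks) $421 billion: securities added to the RBA's portfolio → +$421B.
Net: 0 + 0 + 50 + 421 = +$471 billion.

+$471 billion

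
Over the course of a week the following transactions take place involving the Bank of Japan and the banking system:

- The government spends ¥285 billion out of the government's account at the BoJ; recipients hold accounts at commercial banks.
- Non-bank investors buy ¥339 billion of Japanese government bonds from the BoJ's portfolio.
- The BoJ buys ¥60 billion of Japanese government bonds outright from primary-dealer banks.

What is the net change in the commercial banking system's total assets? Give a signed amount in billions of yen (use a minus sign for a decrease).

-¥54 billion

BoJ balance sheet:
  Assets:      Securities −¥279B
  Liabilities: Bank reserves +¥6B, Government deposits −¥285B
Commercial banking system:
  Assets:      Reserves at CB +¥6B, Securities −¥60B
  Liabilities: Checkable deposits −¥54B
Change in total bank assets = -¥54 billion.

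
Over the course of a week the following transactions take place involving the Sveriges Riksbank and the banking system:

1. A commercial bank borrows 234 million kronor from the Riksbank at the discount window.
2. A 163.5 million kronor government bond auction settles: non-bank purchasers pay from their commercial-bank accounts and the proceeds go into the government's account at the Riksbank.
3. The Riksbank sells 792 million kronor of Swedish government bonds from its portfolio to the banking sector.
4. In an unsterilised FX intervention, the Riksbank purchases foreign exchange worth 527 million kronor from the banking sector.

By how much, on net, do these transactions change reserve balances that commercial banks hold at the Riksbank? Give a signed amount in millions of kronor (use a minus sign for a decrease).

Discount-window loan 234 million kronor: the loan is credited to the bank's reserve account → +234M.
Government account inflow 163.5 million kronor: funds move from bank reserves into the government account → −163.5M.
OMO sale (to banks) 792 million kronor: the buying banks pay out of their reserve balances → −792M.
FX purchase 527 million kronor: the Riksbank pays by crediting reserve accounts → +527M.
Net: 234 − 163.5 − 792 + 527 = -194.5 million.

-194.5 million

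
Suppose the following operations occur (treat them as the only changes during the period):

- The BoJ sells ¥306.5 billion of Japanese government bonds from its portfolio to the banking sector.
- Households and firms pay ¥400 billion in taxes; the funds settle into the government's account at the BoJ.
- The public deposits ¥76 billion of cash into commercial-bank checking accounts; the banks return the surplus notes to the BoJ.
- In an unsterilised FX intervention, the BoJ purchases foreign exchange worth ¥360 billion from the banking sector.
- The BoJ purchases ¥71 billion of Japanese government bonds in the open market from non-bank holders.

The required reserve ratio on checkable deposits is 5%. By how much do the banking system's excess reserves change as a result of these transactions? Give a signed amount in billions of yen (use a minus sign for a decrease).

OMO sale (to banks) ¥306.5 billion: reserves −¥306.5B, deposits 0.
Government account inflow ¥400 billion: reserves −¥400B, deposits −¥400B.
Currency deposit ¥76 billion: reserves +¥76B, deposits +¥76B.
FX purchase ¥360 billion: reserves +¥360B, deposits 0.
Asset purchase (from non-banks) ¥71 billion: reserves +¥71B, deposits +¥71B.
Totals: Δreserves = −¥199.5B, Δdeposits = −¥253B.
Δrequired reserves = 5% × −¥253B = −¥12.65B.
Δexcess reserves = Δreserves − Δrequired = −¥199.5B − (−¥12.65B) = -¥186.85 billion.

-¥186.85 billion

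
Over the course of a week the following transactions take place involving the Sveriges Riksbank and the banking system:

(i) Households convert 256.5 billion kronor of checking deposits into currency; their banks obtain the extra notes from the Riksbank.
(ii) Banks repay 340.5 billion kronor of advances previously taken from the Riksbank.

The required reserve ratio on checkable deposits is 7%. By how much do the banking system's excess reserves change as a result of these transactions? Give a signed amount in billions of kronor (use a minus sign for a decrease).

Currency withdrawal 256.5 billion kronor: reserves −256.5B, deposits −256.5B.
Discount-window repayment 340.5 billion kronor: reserves −340.5B, deposits 0.
Totals: Δreserves = −597B, Δdeposits = −256.5B.
Δrequired reserves = 7% × −256.5B = −17.955B.
Δexcess reserves = Δreserves − Δrequired = −597B − (−17.955B) = -579.045 billion.

-579.045 billion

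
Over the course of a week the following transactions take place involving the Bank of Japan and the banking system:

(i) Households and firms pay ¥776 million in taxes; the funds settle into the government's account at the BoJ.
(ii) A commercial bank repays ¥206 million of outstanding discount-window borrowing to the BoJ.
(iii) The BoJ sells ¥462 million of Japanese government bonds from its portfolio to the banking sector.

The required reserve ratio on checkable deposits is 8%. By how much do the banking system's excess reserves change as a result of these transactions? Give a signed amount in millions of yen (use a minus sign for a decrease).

-¥1381.92 million

Government account inflow ¥776 million: reserves −¥776M, deposits −¥776M.
Discount-window repayment ¥206 million: reserves −¥206M, deposits 0.
OMO sale (to banks) ¥462 million: reserves −¥462M, deposits 0.
Totals: Δreserves = −¥1444M, Δdeposits = −¥776M.
Δrequired reserves = 8% × −¥776M = −¥62.08M.
Δexcess reserves = Δreserves − Δrequired = −¥1444M − (−¥62.08M) = -¥1381.92 million.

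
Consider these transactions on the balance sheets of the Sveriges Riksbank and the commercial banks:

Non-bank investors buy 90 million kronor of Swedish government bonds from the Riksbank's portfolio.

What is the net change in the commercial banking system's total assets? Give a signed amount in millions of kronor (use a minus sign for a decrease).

-90 million

Asset sale (to non-banks) 90 million kronor: bank balance sheets shrink → −90M.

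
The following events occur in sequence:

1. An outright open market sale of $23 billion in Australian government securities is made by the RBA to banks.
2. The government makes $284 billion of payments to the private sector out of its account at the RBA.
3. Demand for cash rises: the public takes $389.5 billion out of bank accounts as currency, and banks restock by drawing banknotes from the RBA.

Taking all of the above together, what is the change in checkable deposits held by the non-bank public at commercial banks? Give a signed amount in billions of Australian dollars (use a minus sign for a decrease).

OMO sale (to banks) $23 billion: the counterparty is a bank, so public deposits are unchanged → 0.
Government spending $284 billion: non-bank counterparties' bank balances rise → +$284B.
Currency withdrawal $389.5 billion: non-bank counterparties' bank balances fall → −$389.5B.
Net: 0 + 284 − 389.5 = -$105.5 billion.

-$105.5 billion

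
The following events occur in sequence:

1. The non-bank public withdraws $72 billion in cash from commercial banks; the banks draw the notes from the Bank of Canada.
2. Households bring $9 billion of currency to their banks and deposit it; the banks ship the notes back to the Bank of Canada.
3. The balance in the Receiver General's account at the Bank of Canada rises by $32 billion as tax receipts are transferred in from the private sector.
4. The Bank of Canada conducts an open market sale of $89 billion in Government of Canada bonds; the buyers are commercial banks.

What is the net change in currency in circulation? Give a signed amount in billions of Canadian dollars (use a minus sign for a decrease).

Currency withdrawal $72 billion: notes leave the central bank → +$72B.
Currency deposit $9 billion: notes return to the central bank → −$9B.
Government account inflow $32 billion: no currency enters or leaves circulation → 0.
OMO sale (to banks) $89 billion: no currency enters or leaves circulation → 0.
Net: 72 − 9 + 0 + 0 = +$63 billion.

+$63 billion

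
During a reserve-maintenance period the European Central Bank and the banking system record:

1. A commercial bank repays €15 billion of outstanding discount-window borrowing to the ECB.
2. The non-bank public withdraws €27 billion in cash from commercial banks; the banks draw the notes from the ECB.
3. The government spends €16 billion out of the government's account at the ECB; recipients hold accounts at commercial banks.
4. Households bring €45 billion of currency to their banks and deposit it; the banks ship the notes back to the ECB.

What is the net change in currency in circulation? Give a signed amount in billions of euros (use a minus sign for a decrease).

-€18 billion

ECB balance sheet:
  Assets:      Loans to banks −€15B
  Liabilities: Bank reserves +€19B, Currency in circulation −€18B, Government deposits −€16B
So the change in currency in circulation is -€18 billion.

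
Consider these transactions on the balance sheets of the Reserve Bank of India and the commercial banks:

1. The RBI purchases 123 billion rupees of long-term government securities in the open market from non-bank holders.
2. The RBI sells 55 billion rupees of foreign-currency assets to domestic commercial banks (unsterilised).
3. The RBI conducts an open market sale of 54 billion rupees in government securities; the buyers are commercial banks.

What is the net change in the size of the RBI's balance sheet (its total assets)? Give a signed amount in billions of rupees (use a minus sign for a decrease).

Asset purchase (from non-banks) 123 billion rupees: an RBI asset is acquired → +123B.
FX sale 55 billion rupees: an RBI asset is shed → −55B.
OMO sale (to banks) 54 billion rupees: an RBI asset is shed → −54B.
Net: 123 − 55 − 54 = +14 billion.

+14 billion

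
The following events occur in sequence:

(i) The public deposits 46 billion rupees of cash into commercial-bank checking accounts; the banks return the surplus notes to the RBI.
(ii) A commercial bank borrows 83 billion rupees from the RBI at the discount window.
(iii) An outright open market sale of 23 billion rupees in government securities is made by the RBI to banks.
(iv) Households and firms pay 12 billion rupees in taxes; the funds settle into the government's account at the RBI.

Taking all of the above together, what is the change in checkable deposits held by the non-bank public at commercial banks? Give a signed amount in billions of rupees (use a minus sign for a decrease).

RBI balance sheet:
  Assets:      Securities −23B, Loans to banks +83B
  Liabilities: Bank reserves +94B, Currency in circulation −46B, Government deposits +12B
Commercial banking system:
  Assets:      Reserves at CB +94B, Securities +23B
  Liabilities: Checkable deposits +34B, Borrowings from CB +83B
So the change in checkable deposits held by the non-bank public at commercial banks is +34 billion.

+34 billion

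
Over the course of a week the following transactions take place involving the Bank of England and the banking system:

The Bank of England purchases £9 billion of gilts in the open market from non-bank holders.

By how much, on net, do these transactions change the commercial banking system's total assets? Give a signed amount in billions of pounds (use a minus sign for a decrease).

+£9 billion

Asset purchase (from non-banks) £9 billion: bank balance sheets expand → +£9B.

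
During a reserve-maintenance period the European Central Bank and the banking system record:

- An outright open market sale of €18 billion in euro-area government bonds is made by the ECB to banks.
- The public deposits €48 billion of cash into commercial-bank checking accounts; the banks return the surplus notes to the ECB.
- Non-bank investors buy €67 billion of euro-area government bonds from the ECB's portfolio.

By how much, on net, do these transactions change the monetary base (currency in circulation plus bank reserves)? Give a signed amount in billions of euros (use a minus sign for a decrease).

-€85 billion

OMO sale (to banks) €18 billion: ECB balance sheet contracts → −€18B.
Currency deposit €48 billion: just a shift between currency and reserves — both are base money → 0.
Asset sale (to non-banks) €67 billion: ECB balance sheet contracts → −€67B.
Net: −18 + 0 − 67 = -€85 billion.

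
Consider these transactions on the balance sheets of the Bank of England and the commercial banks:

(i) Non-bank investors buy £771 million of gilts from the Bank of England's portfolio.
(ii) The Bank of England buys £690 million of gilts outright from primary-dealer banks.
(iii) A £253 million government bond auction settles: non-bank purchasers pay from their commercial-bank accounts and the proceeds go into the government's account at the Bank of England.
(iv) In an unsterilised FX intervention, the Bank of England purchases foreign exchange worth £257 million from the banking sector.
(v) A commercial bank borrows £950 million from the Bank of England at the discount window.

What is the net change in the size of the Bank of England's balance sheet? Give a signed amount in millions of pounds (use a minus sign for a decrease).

Bank of England balance sheet:
  Assets:      Securities −£81M, Loans to banks +£950M, Foreign assets +£257M
  Liabilities: Bank reserves +£873M, Government deposits +£253M
Change in total Bank of England assets = +£1126 million.

+£1126 million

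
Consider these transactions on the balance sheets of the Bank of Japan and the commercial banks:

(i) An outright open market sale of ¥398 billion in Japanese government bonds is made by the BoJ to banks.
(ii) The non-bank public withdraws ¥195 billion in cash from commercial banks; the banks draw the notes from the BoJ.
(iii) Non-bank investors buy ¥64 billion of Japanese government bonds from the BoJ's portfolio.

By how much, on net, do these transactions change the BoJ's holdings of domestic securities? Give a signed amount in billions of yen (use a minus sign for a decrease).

BoJ balance sheet:
  Assets:      Securities −¥462B
  Liabilities: Bank reserves −¥657B, Currency in circulation +¥195B
Commercial banking system:
  Assets:      Reserves at CB −¥657B, Securities +¥398B
  Liabilities: Checkable deposits −¥259B
So the change in the BoJ's holdings of domestic securities is -¥462 billion.

-¥462 billion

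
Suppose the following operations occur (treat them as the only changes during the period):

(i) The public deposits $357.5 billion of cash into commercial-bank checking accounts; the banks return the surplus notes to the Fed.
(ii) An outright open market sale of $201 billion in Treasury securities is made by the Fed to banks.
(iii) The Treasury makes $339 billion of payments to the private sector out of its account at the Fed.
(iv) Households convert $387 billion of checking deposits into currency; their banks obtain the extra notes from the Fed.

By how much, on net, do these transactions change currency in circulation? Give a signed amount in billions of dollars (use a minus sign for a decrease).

Currency deposit $357.5 billion: notes return to the central bank → −$357.5B.
OMO sale (to banks) $201 billion: no currency enters or leaves circulation → 0.
Government spending $339 billion: no currency enters or leaves circulation → 0.
Currency withdrawal $387 billion: notes leave the central bank → +$387B.
Net: −357.5 + 0 + 0 + 387 = +$29.5 billion.

+$29.5 billion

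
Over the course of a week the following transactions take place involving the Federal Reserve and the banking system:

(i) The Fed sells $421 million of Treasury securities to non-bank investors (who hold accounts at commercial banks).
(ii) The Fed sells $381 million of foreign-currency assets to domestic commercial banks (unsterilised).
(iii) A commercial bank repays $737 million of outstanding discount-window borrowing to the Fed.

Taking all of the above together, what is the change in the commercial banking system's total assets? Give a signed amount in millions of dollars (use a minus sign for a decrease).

Asset sale (to non-banks) $421 million: bank balance sheets shrink → −$421M.
FX sale $381 million: just an asset swap on bank balance sheets → 0.
Discount-window repayment $737 million: bank balance sheets shrink → −$737M.
Net: −421 + 0 − 737 = -$1158 million.

-$1158 million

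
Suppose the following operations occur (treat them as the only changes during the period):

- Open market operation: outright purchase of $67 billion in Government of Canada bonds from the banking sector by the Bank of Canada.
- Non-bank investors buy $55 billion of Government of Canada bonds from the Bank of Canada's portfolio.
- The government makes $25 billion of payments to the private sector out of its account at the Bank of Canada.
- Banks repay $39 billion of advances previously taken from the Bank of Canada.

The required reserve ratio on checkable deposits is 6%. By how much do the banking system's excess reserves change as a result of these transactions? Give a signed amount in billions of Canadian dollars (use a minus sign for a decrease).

-$0.2 billion

OMO purchase (from banks) $67 billion: reserves +$67B, deposits 0.
Asset sale (to non-banks) $55 billion: reserves −$55B, deposits −$55B.
Government spending $25 billion: reserves +$25B, deposits +$25B.
Discount-window repayment $39 billion: reserves −$39B, deposits 0.
Totals: Δreserves = −$2B, Δdeposits = −$30B.
Δrequired reserves = 6% × −$30B = −$1.8B.
Δexcess reserves = Δreserves − Δrequired = −$2B − (−$1.8B) = -$0.2 billion.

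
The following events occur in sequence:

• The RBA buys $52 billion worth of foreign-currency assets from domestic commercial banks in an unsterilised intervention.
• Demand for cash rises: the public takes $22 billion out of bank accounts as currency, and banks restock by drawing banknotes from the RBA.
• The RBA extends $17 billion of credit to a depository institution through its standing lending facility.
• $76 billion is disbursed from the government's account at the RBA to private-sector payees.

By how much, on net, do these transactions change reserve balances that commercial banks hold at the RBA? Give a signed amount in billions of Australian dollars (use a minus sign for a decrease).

+$123 billion

RBA balance sheet:
  Assets:      Loans to banks +$17B, Foreign assets +$52B
  Liabilities: Bank reserves +$123B, Currency in circulation +$22B, Government deposits −$76B
Commercial banking system:
  Assets:      Reserves at CB +$123B, Foreign assets −$52B
  Liabilities: Checkable deposits +$54B, Borrowings from CB +$17B
So the change in reserve balances that commercial banks hold at the RBA is +$123 billion.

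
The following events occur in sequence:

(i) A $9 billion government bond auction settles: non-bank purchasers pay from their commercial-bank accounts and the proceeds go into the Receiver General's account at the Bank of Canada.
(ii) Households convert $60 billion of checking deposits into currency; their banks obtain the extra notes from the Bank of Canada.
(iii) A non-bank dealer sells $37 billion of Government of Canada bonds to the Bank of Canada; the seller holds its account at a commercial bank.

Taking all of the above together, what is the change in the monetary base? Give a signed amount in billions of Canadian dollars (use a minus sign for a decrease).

+$28 billion

Bank of Canada balance sheet:
  Assets:      Securities +$37B
  Liabilities: Bank reserves −$32B, Currency in circulation +$60B, Government deposits +$9B
Monetary base = currency + reserves: +$60B + (−$32B) = +$28 billion.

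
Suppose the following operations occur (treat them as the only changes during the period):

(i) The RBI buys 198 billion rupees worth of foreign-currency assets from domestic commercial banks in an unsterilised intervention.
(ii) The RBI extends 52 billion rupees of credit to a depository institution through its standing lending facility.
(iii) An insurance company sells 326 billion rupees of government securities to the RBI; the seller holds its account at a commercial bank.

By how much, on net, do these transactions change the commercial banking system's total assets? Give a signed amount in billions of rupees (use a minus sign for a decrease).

+378 billion

RBI balance sheet:
  Assets:      Securities +326B, Loans to banks +52B, Foreign assets +198B
  Liabilities: Bank reserves +576B
Commercial banking system:
  Assets:      Reserves at CB +576B, Foreign assets −198B
  Liabilities: Checkable deposits +326B, Borrowings from CB +52B
Change in total bank assets = +378 billion.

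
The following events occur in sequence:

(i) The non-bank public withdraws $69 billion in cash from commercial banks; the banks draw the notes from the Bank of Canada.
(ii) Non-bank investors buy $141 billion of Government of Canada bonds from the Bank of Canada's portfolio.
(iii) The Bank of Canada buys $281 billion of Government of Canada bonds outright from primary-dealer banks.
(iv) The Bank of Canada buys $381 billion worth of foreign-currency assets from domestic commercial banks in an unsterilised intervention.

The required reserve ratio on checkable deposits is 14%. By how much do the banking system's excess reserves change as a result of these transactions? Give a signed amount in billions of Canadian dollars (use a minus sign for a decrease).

+$481.4 billion

Currency withdrawal $69 billion: reserves −$69B, deposits −$69B.
Asset sale (to non-banks) $141 billion: reserves −$141B, deposits −$141B.
OMO purchase (from banks) $281 billion: reserves +$281B, deposits 0.
FX purchase $381 billion: reserves +$381B, deposits 0.
Totals: Δreserves = +$452B, Δdeposits = −$210B.
Δrequired reserves = 14% × −$210B = −$29.4B.
Δexcess reserves = Δreserves − Δrequired = +$452B − (−$29.4B) = +$481.4 billion.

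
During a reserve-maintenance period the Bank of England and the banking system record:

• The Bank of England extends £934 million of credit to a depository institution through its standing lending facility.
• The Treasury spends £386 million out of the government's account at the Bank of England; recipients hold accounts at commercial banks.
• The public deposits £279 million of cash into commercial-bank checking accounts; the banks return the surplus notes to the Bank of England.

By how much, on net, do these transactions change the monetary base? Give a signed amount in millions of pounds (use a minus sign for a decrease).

Bank of England balance sheet:
  Assets:      Loans to banks +£934M
  Liabilities: Bank reserves +£1599M, Currency in circulation −£279M, Government deposits −£386M
Commercial banking system:
  Assets:      Reserves at CB +£1599M
  Liabilities: Checkable deposits +£665M, Borrowings from CB +£934M
Monetary base = currency + reserves: −£279M + (+£1599M) = +£1320 million.

+£1320 million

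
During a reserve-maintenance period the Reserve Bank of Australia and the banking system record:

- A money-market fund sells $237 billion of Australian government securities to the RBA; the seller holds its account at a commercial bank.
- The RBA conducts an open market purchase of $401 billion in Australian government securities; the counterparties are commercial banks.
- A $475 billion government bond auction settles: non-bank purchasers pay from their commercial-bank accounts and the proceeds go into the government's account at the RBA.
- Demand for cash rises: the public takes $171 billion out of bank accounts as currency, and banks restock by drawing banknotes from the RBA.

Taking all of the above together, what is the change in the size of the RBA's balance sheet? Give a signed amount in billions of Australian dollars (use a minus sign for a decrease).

RBA balance sheet:
  Assets:      Securities +$638B
  Liabilities: Bank reserves −$8B, Currency in circulation +$171B, Government deposits +$475B
Commercial banking system:
  Assets:      Reserves at CB −$8B, Securities −$401B
  Liabilities: Checkable deposits −$409B
Change in total RBA assets = +$638 billion.

+$638 billion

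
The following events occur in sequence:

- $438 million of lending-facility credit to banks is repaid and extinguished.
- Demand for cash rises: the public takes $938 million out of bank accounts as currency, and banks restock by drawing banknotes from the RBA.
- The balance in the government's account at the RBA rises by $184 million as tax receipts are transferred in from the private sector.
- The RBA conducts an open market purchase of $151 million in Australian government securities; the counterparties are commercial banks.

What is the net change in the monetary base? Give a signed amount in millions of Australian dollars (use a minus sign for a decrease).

-$471 million

RBA balance sheet:
  Assets:      Securities +$151M, Loans to banks −$438M
  Liabilities: Bank reserves −$1409M, Currency in circulation +$938M, Government deposits +$184M
Monetary base = currency + reserves: +$938M + (−$1409M) = -$471 million.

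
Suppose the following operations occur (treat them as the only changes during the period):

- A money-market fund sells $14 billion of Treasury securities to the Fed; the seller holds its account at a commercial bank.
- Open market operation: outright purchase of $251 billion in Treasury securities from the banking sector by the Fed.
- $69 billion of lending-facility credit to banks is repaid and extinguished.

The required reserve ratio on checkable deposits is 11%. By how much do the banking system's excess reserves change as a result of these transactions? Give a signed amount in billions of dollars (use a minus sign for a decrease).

Asset purchase (from non-banks) $14 billion: reserves +$14B, deposits +$14B.
OMO purchase (from banks) $251 billion: reserves +$251B, deposits 0.
Discount-window repayment $69 billion: reserves −$69B, deposits 0.
Totals: Δreserves = +$196B, Δdeposits = +$14B.
Δrequired reserves = 11% × +$14B = +$1.54B.
Δexcess reserves = Δreserves − Δrequired = +$196B − (+$1.54B) = +$194.46 billion.

+$194.46 billion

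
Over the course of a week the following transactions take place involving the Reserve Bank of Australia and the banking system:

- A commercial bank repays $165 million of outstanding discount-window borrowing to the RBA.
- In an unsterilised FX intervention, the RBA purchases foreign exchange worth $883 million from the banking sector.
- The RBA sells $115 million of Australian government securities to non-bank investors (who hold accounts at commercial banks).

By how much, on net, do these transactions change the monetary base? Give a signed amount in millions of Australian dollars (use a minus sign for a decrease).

+$603 million

Discount-window repayment $165 million: RBA balance sheet contracts → −$165M.
FX purchase $883 million: RBA balance sheet expands → +$883M.
Asset sale (to non-banks) $115 million: RBA balance sheet contracts → −$115M.
Net: −165 + 883 − 115 = +$603 million.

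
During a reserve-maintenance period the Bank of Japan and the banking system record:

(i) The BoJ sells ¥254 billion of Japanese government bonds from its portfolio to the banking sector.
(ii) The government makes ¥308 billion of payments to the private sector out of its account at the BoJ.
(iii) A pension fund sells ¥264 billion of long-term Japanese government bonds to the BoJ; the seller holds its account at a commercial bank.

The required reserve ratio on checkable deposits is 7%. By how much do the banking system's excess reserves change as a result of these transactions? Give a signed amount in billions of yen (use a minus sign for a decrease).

+¥277.96 billion

OMO sale (to banks) ¥254 billion: reserves −¥254B, deposits 0.
Government spending ¥308 billion: reserves +¥308B, deposits +¥308B.
Asset purchase (from non-banks) ¥264 billion: reserves +¥264B, deposits +¥264B.
Totals: Δreserves = +¥318B, Δdeposits = +¥572B.
Δrequired reserves = 7% × +¥572B = +¥40.04B.
Δexcess reserves = Δreserves − Δrequired = +¥318B − (+¥40.04B) = +¥277.96 billion.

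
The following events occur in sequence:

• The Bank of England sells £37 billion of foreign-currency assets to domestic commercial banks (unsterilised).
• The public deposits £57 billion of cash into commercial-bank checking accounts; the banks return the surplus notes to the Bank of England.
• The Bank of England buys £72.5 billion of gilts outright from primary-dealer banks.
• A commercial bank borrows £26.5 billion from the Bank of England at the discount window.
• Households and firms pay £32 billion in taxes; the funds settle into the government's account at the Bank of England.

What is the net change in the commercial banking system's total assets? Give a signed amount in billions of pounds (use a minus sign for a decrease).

+£51.5 billion

FX sale £37 billion: just an asset swap on bank balance sheets → 0.
Currency deposit £57 billion: bank balance sheets expand → +£57B.
OMO purchase (from banks) £72.5 billion: just an asset swap on bank balance sheets → 0.
Discount-window loan £26.5 billion: bank balance sheets expand → +£26.5B.
Government account inflow £32 billion: bank balance sheets shrink → −£32B.
Net: 0 + 57 + 0 + 26.5 − 32 = +£51.5 billion.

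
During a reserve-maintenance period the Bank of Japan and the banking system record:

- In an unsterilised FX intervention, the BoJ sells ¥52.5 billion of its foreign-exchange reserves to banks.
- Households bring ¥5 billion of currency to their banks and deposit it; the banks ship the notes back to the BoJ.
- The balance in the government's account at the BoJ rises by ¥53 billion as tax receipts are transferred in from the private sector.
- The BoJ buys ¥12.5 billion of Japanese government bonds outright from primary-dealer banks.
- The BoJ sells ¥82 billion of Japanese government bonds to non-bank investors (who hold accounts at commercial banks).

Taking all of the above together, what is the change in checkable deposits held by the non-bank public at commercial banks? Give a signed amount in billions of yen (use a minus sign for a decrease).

FX sale ¥52.5 billion: the counterparty is a bank, so public deposits are unchanged → 0.
Currency deposit ¥5 billion: non-bank counterparties' bank balances rise → +¥5B.
Government account inflow ¥53 billion: non-bank counterparties' bank balances fall → −¥53B.
OMO purchase (from banks) ¥12.5 billion: the counterparty is a bank, so public deposits are unchanged → 0.
Asset sale (to non-banks) ¥82 billion: non-bank counterparties' bank balances fall → −¥82B.
Net: 0 + 5 − 53 + 0 − 82 = -¥130 billion.

-¥130 billion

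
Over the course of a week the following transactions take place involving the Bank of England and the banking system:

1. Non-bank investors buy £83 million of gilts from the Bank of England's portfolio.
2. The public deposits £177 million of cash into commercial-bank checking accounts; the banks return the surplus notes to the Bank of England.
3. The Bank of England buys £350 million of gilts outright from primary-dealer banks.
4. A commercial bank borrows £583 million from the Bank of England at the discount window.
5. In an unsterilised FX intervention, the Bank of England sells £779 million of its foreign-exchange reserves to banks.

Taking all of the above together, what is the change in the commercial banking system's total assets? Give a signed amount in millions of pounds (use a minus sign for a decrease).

Asset sale (to non-banks) £83 million: bank balance sheets shrink → −£83M.
Currency deposit £177 million: bank balance sheets expand → +£177M.
OMO purchase (from banks) £350 million: just an asset swap on bank balance sheets → 0.
Discount-window loan £583 million: bank balance sheets expand → +£583M.
FX sale £779 million: just an asset swap on bank balance sheets → 0.
Net: −83 + 177 + 0 + 583 + 0 = +£677 million.

+£677 million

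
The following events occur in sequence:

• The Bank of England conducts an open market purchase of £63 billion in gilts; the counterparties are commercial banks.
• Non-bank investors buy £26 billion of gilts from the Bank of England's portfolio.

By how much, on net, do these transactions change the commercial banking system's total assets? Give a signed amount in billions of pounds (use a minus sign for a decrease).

-£26 billion

Bank of England balance sheet:
  Assets:      Securities +£37B
  Liabilities: Bank reserves +£37B
Commercial banking system:
  Assets:      Reserves at CB +£37B, Securities −£63B
  Liabilities: Checkable deposits −£26B
Change in total bank assets = -£26 billion.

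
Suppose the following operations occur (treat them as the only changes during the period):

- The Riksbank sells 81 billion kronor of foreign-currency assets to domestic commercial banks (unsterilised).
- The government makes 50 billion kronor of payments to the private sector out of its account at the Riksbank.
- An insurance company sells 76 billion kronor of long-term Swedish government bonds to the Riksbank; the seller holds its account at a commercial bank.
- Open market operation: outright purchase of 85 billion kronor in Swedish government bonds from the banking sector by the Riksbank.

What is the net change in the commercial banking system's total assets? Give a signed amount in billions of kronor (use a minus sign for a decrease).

FX sale 81 billion kronor: just an asset swap on bank balance sheets → 0.
Government spending 50 billion kronor: bank balance sheets expand → +50B.
Asset purchase (from non-banks) 76 billion kronor: bank balance sheets expand → +76B.
OMO purchase (from banks) 85 billion kronor: just an asset swap on bank balance sheets → 0.
Net: 0 + 50 + 76 + 0 = +126 billion.

+126 billion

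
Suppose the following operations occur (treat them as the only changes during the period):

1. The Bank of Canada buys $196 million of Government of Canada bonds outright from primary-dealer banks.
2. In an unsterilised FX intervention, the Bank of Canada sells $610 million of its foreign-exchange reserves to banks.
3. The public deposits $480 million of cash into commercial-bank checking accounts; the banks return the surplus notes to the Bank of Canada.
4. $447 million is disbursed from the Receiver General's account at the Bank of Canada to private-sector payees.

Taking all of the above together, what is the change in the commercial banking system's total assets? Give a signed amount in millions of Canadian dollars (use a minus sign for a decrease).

+$927 million

Bank of Canada balance sheet:
  Assets:      Securities +$196M, Foreign assets −$610M
  Liabilities: Bank reserves +$513M, Currency in circulation −$480M, Government deposits −$447M
Commercial banking system:
  Assets:      Reserves at CB +$513M, Securities −$196M, Foreign assets +$610M
  Liabilities: Checkable deposits +$927M
Change in total bank assets = +$927 million.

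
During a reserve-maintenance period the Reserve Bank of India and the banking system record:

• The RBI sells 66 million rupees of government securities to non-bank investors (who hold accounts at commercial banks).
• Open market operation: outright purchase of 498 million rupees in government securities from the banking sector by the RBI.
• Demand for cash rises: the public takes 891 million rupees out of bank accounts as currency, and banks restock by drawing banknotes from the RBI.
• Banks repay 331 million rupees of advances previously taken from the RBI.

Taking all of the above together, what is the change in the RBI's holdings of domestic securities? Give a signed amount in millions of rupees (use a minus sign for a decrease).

Asset sale (to non-banks) 66 million rupees: securities removed from the RBI's portfolio → −66M.
OMO purchase (from banks) 498 million rupees: securities added to the RBI's portfolio → +498M.
Currency withdrawal 891 million rupees: the RBI's securities portfolio is untouched → 0.
Discount-window repayment 331 million rupees: the RBI's securities portfolio is untouched → 0.
Net: −66 + 498 + 0 + 0 = +432 million.

+432 million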